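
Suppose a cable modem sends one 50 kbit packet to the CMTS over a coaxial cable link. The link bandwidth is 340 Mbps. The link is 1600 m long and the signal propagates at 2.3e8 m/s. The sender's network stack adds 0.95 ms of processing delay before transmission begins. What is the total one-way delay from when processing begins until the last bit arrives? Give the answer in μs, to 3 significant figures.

1100 μs

L = 50000 bits.
Transmission delay = L/R = 50000 / 340000000 = 147.059 μs.
Propagation delay = d/s = 1600 m / 2.3e+08 m/s = 6.95652 μs.
Plus processing delay 0.95 ms = 950 μs.
Total = 1100 μs.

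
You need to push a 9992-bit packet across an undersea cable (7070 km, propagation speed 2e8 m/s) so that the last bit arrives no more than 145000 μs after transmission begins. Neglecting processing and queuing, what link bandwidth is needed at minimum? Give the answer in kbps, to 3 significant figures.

91.1 kbps

Propagation delay = 7070000 / 200000000 = 35350 μs.
Transmission budget = 145000 − 35350 = 109650 μs.
R ≥ L / t_tx = 9992 bits / 0.10965 s = 91.1 kbps.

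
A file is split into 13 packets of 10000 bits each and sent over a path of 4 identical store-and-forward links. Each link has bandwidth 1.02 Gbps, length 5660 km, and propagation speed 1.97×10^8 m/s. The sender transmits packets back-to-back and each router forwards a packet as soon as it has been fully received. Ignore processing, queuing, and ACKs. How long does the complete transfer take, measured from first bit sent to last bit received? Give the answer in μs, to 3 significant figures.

115000 μs

Per-hop transmission t_tx = L/R = 10000/1020000000 = 9.80392 μs.
Per-hop propagation t_prop = 5660000/197000000 = 28731 μs.
Pipeline fill: first packet needs 4·t_tx to clear all hops; remaining 12 packets each add one t_tx.
Total = (4+13-1)·t_tx + 4·t_prop = 16·9.80392 + 4·28731 = 115000 μs.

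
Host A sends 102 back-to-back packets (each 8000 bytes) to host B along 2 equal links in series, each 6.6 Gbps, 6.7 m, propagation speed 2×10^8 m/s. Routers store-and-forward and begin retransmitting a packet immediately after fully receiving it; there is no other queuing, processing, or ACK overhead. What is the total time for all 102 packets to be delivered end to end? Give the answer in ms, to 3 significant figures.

Per-hop transmission t_tx = L/R = 64000/6600000000 = 0.00969697 ms.
Per-hop propagation t_prop = 6.7/200000000 = 3.35e-05 ms.
Pipeline fill: first packet needs 2·t_tx to clear all hops; remaining 101 packets each add one t_tx.
Total = (2+102-1)·t_tx + 2·t_prop = 103·0.00969697 + 2·3.35e-05 = 0.999 ms.

0.999 ms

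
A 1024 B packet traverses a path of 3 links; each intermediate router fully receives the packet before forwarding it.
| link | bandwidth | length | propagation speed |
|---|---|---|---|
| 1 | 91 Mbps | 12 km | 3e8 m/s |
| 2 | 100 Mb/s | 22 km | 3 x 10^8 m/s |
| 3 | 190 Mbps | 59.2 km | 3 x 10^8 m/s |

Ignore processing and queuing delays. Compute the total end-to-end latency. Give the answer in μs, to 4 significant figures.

L = 1024 × 8 = 8192 bits.
Transmission delays (L/R per hop): 90.022, 81.92, 43.1158 μs; sum = 215.058 μs.
Propagation delays (d/s per hop): 40, 73.3333, 197.333 μs; sum = 310.667 μs.
End-to-end = 525.7 μs.

525.7 μs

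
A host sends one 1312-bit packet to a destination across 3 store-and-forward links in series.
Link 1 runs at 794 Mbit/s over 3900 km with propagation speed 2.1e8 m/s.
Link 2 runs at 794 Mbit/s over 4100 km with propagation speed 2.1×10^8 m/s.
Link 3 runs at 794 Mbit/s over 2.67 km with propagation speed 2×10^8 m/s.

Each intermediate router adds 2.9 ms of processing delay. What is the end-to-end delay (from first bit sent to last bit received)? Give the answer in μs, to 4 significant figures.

Transmission delay per hop = L/R = 1312/794000000 = 1.65239 μs; 3 hops → 4.95718 μs.
Propagation delays (d/s per hop): 18571.4, 19523.8, 13.35 μs; sum = 38108.6 μs.
Processing at 2 router(s): 2 × 2.9 ms = 5800 μs.
End-to-end = 43910 μs.

43910 μs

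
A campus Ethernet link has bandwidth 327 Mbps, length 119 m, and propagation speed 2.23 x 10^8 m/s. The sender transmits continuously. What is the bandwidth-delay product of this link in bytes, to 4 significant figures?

21.81 bytes

Propagation delay = 119 / 223000000 = 5.33632e-07 s.
BDP = R × t_prop = 327000000 × 5.33632e-07 = 174.498 bits.
In bytes: 174.498/8 = 21.81 bytes.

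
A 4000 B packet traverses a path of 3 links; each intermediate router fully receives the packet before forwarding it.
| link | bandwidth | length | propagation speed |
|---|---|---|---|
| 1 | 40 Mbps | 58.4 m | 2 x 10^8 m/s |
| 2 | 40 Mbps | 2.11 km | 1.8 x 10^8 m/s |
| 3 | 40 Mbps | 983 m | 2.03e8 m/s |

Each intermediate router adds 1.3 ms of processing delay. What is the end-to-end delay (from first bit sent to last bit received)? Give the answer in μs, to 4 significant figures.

L = 4000 × 8 = 32000 bits.
Transmission delay per hop = L/R = 32000/40000000 = 800 μs; 3 hops → 2400 μs.
Propagation delays (d/s per hop): 0.292, 11.7222, 4.84236 μs; sum = 16.8566 μs.
Processing at 2 router(s): 2 × 1.3 ms = 2600 μs.
End-to-end = 5017 μs.

5017 μs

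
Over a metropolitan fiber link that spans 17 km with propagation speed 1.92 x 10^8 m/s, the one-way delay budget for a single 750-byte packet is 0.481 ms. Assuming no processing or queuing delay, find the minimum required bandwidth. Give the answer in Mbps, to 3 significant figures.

15.3 Mbps

L = 6000 bits.
Propagation delay = 17000 / 192000000 = 0.0885417 ms.
Transmission budget = 0.481 − 0.0885417 = 0.392458 ms.
R ≥ L / t_tx = 6000 bits / 0.000392458 s = 15.3 Mbps.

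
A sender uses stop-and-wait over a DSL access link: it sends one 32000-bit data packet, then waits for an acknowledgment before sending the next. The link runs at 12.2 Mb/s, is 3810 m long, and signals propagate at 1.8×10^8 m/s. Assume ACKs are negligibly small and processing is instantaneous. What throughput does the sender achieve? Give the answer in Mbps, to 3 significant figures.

t_tx = L/R = 32000/12200000 = 0.00262295 s.
t_prop = 3810/180000000 = 2.11667e-05 s; RTT = 4.23333e-05 s.
Cycle = t_tx + RTT = 0.00266528 s.
Throughput = L / cycle = 32000 / 0.00266528 = 12.0 Mbps.

12.0 Mbps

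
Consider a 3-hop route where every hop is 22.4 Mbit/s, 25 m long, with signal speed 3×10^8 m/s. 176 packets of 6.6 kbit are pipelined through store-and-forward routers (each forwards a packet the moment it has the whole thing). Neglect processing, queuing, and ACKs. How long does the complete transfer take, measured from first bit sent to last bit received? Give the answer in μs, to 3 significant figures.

52400 μs

Per-hop transmission t_tx = L/R = 6600/22400000 = 294.643 μs.
Per-hop propagation t_prop = 25/300000000 = 0.0833333 μs.
Pipeline fill: first packet needs 3·t_tx to clear all hops; remaining 175 packets each add one t_tx.
Total = (3+176-1)·t_tx + 3·t_prop = 178·294.643 + 3·0.0833333 = 52400 μs.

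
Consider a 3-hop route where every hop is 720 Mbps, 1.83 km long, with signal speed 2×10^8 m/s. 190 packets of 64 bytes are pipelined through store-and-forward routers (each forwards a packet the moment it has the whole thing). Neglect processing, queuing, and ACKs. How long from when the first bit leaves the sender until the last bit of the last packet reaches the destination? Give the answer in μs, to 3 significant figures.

Per-hop transmission t_tx = L/R = 512/720000000 = 0.711111 μs.
Per-hop propagation t_prop = 1830/200000000 = 9.15 μs.
Pipeline fill: first packet needs 3·t_tx to clear all hops; remaining 189 packets each add one t_tx.
Total = (3+190-1)·t_tx + 3·t_prop = 192·0.711111 + 3·9.15 = 164 μs.

164 μs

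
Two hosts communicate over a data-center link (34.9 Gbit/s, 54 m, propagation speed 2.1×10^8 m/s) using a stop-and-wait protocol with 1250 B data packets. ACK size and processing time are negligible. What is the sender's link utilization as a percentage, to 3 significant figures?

t_tx = L/R = 10000/34900000000 = 2.86533e-07 s.
t_prop = 54/210000000 = 2.57143e-07 s; RTT = 5.14286e-07 s.
Cycle = t_tx + RTT = 8.00819e-07 s.
Utilization = t_tx / cycle = 2.86533e-07/8.00819e-07 = 35.8 %.

35.8 %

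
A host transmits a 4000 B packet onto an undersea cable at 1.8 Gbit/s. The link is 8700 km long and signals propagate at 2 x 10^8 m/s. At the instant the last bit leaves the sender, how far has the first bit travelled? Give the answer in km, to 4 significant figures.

3.556 km

t_tx = L/R = 32000/1800000000 = 1.77778e-05 s.
Distance = s × t_tx = 200000000 × 1.77778e-05 = 3.556 km.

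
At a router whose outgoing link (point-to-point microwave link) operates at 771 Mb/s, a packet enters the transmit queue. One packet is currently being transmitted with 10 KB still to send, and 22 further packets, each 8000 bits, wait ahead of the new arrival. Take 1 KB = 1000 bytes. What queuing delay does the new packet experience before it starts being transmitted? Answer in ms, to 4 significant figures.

Each queued packet: L/R = 8000/771000000 = 0.0103761 ms.
22 queued → 0.228275 ms.
Plus remaining 80000 bits of current packet: 0.103761 ms.
Queuing delay = 0.3320 ms.

0.3320 ms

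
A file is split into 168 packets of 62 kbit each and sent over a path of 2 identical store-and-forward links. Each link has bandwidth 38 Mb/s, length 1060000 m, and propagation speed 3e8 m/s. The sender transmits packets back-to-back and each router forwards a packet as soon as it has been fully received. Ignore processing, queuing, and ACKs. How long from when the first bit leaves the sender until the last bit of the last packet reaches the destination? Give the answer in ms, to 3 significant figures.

Per-hop transmission t_tx = L/R = 62000/38000000 = 1.63158 ms.
Per-hop propagation t_prop = 1060000/300000000 = 3.53333 ms.
Pipeline fill: first packet needs 2·t_tx to clear all hops; remaining 167 packets each add one t_tx.
Total = (2+168-1)·t_tx + 2·t_prop = 169·1.63158 + 2·3.53333 = 283 ms.

283 ms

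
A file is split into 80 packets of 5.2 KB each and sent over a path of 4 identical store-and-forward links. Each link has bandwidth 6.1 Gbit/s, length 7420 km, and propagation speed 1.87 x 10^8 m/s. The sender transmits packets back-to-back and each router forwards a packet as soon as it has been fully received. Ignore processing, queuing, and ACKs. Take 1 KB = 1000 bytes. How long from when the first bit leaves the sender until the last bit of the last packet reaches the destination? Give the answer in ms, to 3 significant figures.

Per-hop transmission t_tx = L/R = 41600/6100000000 = 0.00681967 ms.
Per-hop propagation t_prop = 7420000/187000000 = 39.6791 ms.
Pipeline fill: first packet needs 4·t_tx to clear all hops; remaining 79 packets each add one t_tx.
Total = (4+80-1)·t_tx + 4·t_prop = 83·0.00681967 + 4·39.6791 = 159 ms.

159 ms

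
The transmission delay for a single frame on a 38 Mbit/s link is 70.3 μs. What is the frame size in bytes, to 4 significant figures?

333.9 bytes

L = R × t_tx = 38000000 b/s × 7.03e-05 s = 2671.4 bits.
In bytes: 2671.4 / 8 = 333.9 bytes.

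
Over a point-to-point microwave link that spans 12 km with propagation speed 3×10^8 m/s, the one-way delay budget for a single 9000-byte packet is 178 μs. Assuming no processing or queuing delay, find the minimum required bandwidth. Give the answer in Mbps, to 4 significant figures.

521.7 Mbps

L = 72000 bits.
Propagation delay = 12000 / 300000000 = 40 μs.
Transmission budget = 178 − 40 = 138 μs.
R ≥ L / t_tx = 72000 bits / 0.000138 s = 521.7 Mbps.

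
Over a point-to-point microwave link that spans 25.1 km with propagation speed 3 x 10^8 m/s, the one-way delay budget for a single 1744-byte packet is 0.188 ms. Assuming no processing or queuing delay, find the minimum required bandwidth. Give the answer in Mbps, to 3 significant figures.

134 Mbps

L = 13952 bits.
Propagation delay = 25100 / 300000000 = 0.0836667 ms.
Transmission budget = 0.188 − 0.0836667 = 0.104333 ms.
R ≥ L / t_tx = 13952 bits / 0.000104333 s = 134 Mbps.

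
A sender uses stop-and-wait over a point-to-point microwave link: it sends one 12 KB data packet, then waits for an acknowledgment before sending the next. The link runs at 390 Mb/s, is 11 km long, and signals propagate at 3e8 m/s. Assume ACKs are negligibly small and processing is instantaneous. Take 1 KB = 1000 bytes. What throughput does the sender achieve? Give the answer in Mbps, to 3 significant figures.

t_tx = L/R = 96000/390000000 = 0.000246154 s.
t_prop = 11000/300000000 = 3.66667e-05 s; RTT = 7.33333e-05 s.
Cycle = t_tx + RTT = 0.000319487 s.
Throughput = L / cycle = 96000 / 0.000319487 = 300 Mbps.

300 Mbps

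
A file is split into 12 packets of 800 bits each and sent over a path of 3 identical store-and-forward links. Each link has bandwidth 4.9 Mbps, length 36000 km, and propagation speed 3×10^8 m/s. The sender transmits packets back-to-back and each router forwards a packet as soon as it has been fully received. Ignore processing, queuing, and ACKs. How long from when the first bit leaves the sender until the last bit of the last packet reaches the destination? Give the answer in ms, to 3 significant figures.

362 ms

Per-hop transmission t_tx = L/R = 800/4900000 = 0.163265 ms.
Per-hop propagation t_prop = 36000000/300000000 = 120 ms.
Pipeline fill: first packet needs 3·t_tx to clear all hops; remaining 11 packets each add one t_tx.
Total = (3+12-1)·t_tx + 3·t_prop = 14·0.163265 + 3·120 = 362 ms.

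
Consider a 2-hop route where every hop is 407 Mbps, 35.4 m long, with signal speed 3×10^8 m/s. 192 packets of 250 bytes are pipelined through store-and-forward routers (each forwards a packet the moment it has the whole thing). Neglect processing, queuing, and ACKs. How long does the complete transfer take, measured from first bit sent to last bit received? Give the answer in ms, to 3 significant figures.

0.949 ms

Per-hop transmission t_tx = L/R = 2000/407000000 = 0.004914 ms.
Per-hop propagation t_prop = 35.4/300000000 = 0.000118 ms.
Pipeline fill: first packet needs 2·t_tx to clear all hops; remaining 191 packets each add one t_tx.
Total = (2+192-1)·t_tx + 2·t_prop = 193·0.004914 + 2·0.000118 = 0.949 ms.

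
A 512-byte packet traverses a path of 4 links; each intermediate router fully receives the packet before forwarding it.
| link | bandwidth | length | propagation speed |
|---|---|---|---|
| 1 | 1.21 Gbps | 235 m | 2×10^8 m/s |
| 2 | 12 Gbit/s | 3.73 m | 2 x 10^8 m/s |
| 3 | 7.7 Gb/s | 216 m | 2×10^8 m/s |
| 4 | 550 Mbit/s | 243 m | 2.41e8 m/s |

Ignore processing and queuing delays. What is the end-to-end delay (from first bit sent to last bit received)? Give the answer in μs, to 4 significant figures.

L = 512 × 8 = 4096 bits.
Transmission delays (L/R per hop): 3.38512, 0.341333, 0.531948, 7.44727 μs; sum = 11.7057 μs.
Propagation delays (d/s per hop): 1.175, 0.01865, 1.08, 1.0083 μs; sum = 3.28195 μs.
End-to-end = 14.99 μs.

14.99 μs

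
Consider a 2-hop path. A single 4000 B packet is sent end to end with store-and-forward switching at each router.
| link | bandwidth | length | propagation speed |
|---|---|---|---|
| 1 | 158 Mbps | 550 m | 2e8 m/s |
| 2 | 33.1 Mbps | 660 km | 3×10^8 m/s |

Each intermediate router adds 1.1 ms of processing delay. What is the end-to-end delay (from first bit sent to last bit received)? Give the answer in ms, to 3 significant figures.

L = 4000 × 8 = 32000 bits.
Transmission delays (L/R per hop): 0.202532, 0.966767 ms; sum = 1.1693 ms.
Propagation delays (d/s per hop): 0.00275, 2.2 ms; sum = 2.20275 ms.
Processing at 1 router(s): 1 × 1.1 ms = 1.1 ms.
End-to-end = 4.47 ms.

4.47 ms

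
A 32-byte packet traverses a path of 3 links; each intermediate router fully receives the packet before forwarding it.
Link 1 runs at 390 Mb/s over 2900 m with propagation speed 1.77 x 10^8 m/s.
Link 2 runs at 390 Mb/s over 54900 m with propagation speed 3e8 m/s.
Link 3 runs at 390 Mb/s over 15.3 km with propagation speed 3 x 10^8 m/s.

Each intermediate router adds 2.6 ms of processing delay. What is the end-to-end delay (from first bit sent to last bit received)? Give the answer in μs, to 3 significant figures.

5450 μs

L = 32 × 8 = 256 bits.
Transmission delay per hop = L/R = 256/390000000 = 0.65641 μs; 3 hops → 1.96923 μs.
Propagation delays (d/s per hop): 16.3842, 183, 51 μs; sum = 250.384 μs.
Processing at 2 router(s): 2 × 2.6 ms = 5200 μs.
End-to-end = 5450 μs.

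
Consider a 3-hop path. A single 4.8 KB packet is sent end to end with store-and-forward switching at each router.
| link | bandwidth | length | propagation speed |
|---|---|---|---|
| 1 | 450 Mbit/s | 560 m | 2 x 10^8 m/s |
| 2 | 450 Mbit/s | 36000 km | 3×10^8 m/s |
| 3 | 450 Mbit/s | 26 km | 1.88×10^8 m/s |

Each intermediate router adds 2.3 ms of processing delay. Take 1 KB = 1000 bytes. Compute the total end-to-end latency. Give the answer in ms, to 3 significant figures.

125 ms

L = 38400 bits.
Transmission delay per hop = L/R = 38400/450000000 = 0.0853333 ms; 3 hops → 0.256 ms.
Propagation delays (d/s per hop): 0.0028, 120, 0.138298 ms; sum = 120.141 ms.
Processing at 2 router(s): 2 × 2.3 ms = 4.6 ms.
End-to-end = 125 ms.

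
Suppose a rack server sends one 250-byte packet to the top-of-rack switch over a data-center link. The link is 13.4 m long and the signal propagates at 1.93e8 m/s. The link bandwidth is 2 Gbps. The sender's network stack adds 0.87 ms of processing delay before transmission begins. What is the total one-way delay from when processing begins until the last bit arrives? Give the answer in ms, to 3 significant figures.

0.871 ms

L = 250 × 8 = 2000 bits.
Transmission delay = L/R = 2000 / 2000000000 = 0.001 ms.
Propagation delay = d/s = 13.4 m / 193000000 m/s = 6.94301e-05 ms.
Plus processing delay 0.87 ms = 0.87 ms.
Total = 0.871 ms.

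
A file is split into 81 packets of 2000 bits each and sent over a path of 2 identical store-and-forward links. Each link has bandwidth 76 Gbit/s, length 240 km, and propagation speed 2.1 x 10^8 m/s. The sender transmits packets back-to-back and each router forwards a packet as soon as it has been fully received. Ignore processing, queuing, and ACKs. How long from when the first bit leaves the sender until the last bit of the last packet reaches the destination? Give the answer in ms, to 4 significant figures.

Per-hop transmission t_tx = L/R = 2000/76000000000 = 2.63158e-05 ms.
Per-hop propagation t_prop = 240000/210000000 = 1.14286 ms.
Pipeline fill: first packet needs 2·t_tx to clear all hops; remaining 80 packets each add one t_tx.
Total = (2+81-1)·t_tx + 2·t_prop = 82·2.63158e-05 + 2·1.14286 = 2.288 ms.

2.288 ms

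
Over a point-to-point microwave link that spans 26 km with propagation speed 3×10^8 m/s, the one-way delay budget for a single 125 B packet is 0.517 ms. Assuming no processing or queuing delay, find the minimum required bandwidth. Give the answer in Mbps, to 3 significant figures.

L = 1000 bits.
Propagation delay = 26000 / 300000000 = 0.0866667 ms.
Transmission budget = 0.517 − 0.0866667 = 0.430333 ms.
R ≥ L / t_tx = 1000 bits / 0.000430333 s = 2.32 Mbps.

2.32 Mbps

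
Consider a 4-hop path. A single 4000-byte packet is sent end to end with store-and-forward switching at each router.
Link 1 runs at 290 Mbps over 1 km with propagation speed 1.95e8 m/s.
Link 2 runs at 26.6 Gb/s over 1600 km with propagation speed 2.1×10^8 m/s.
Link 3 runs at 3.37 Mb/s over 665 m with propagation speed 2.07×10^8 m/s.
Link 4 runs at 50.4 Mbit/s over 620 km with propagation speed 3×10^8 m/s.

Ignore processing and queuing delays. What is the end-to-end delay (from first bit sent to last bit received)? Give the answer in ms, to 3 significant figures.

L = 4000 × 8 = 32000 bits.
Transmission delays (L/R per hop): 0.110345, 0.00120301, 9.49555, 0.634921 ms; sum = 10.242 ms.
Propagation delays (d/s per hop): 0.00512821, 7.61905, 0.00321256, 2.06667 ms; sum = 9.69406 ms.
End-to-end = 19.9 ms.

19.9 ms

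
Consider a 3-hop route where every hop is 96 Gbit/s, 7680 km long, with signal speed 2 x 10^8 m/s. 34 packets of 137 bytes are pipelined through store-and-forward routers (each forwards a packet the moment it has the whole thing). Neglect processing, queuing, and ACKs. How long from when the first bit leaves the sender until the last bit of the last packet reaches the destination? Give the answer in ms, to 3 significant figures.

115 ms

Per-hop transmission t_tx = L/R = 1096/96000000000 = 1.14167e-05 ms.
Per-hop propagation t_prop = 7680000/200000000 = 38.4 ms.
Pipeline fill: first packet needs 3·t_tx to clear all hops; remaining 33 packets each add one t_tx.
Total = (3+34-1)·t_tx + 3·t_prop = 36·1.14167e-05 + 3·38.4 = 115 ms.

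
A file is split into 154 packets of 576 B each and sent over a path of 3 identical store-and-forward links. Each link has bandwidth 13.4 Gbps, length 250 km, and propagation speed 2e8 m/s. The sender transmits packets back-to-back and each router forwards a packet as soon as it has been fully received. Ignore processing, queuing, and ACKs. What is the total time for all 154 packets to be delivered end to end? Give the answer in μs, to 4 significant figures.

3804 μs

Per-hop transmission t_tx = L/R = 4608/13400000000 = 0.343881 μs.
Per-hop propagation t_prop = 250000/200000000 = 1250 μs.
Pipeline fill: first packet needs 3·t_tx to clear all hops; remaining 153 packets each add one t_tx.
Total = (3+154-1)·t_tx + 3·t_prop = 156·0.343881 + 3·1250 = 3804 μs.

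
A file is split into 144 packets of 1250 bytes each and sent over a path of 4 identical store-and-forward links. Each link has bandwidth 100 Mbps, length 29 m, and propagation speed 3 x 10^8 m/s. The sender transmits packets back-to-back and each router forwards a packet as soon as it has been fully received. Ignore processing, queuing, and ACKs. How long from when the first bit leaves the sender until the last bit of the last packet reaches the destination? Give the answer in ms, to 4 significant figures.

Per-hop transmission t_tx = L/R = 10000/100000000 = 0.1 ms.
Per-hop propagation t_prop = 29/300000000 = 9.66667e-05 ms.
Pipeline fill: first packet needs 4·t_tx to clear all hops; remaining 143 packets each add one t_tx.
Total = (4+144-1)·t_tx + 4·t_prop = 147·0.1 + 4·9.66667e-05 = 14.70 ms.

14.70 ms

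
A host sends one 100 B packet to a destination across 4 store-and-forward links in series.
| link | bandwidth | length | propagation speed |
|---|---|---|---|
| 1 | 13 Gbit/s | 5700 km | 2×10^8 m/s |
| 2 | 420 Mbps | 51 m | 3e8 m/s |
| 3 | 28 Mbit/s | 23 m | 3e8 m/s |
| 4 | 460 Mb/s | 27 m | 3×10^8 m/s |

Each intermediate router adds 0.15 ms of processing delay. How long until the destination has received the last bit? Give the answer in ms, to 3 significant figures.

L = 100 × 8 = 800 bits.
Transmission delays (L/R per hop): 6.15385e-05, 0.00190476, 0.0285714, 0.00173913 ms; sum = 0.0322769 ms.
Propagation delays (d/s per hop): 28.5, 0.00017, 7.66667e-05, 9e-05 ms; sum = 28.5003 ms.
Processing at 3 router(s): 3 × 0.15 ms = 0.45 ms.
End-to-end = 29.0 ms.

29.0 ms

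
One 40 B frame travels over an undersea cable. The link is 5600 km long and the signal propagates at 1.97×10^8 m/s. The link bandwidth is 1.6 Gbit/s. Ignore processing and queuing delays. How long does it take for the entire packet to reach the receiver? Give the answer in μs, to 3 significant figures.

L = 40 × 8 = 320 bits.
Transmission delay = L/R = 320 / 1600000000 = 0.2 μs.
Propagation delay = d/s = 5600000 m / 197000000 m/s = 28426.4 μs.
Total = 28400 μs.

28400 μs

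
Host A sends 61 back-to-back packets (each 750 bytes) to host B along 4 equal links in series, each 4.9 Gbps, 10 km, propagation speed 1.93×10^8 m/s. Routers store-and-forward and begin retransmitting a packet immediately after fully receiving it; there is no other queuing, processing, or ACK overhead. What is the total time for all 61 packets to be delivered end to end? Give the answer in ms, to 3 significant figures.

0.286 ms

Per-hop transmission t_tx = L/R = 6000/4900000000 = 0.00122449 ms.
Per-hop propagation t_prop = 10000/193000000 = 0.0518135 ms.
Pipeline fill: first packet needs 4·t_tx to clear all hops; remaining 60 packets each add one t_tx.
Total = (4+61-1)·t_tx + 4·t_prop = 64·0.00122449 + 4·0.0518135 = 0.286 ms.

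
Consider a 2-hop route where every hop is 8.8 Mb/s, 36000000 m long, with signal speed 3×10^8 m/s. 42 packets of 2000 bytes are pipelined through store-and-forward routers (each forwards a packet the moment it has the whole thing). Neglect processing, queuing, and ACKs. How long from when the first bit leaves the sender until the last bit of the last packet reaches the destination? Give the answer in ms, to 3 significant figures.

Per-hop transmission t_tx = L/R = 16000/8800000 = 1.81818 ms.
Per-hop propagation t_prop = 36000000/300000000 = 120 ms.
Pipeline fill: first packet needs 2·t_tx to clear all hops; remaining 41 packets each add one t_tx.
Total = (2+42-1)·t_tx + 2·t_prop = 43·1.81818 + 2·120 = 318 ms.

318 ms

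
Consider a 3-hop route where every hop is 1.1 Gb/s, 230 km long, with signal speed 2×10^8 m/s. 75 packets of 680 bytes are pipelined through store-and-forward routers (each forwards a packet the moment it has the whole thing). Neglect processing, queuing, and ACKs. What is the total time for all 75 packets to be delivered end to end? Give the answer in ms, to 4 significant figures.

3.831 ms

Per-hop transmission t_tx = L/R = 5440/1100000000 = 0.00494545 ms.
Per-hop propagation t_prop = 230000/200000000 = 1.15 ms.
Pipeline fill: first packet needs 3·t_tx to clear all hops; remaining 74 packets each add one t_tx.
Total = (3+75-1)·t_tx + 3·t_prop = 77·0.00494545 + 3·1.15 = 3.831 ms.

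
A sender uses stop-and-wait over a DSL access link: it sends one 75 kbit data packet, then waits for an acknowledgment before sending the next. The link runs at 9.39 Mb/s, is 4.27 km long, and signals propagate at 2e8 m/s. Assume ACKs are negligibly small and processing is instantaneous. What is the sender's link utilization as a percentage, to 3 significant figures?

t_tx = L/R = 75000/9390000 = 0.00798722 s.
t_prop = 4270/200000000 = 2.135e-05 s; RTT = 4.27e-05 s.
Cycle = t_tx + RTT = 0.00802992 s.
Utilization = t_tx / cycle = 0.00798722/0.00802992 = 99.5 %.

99.5 %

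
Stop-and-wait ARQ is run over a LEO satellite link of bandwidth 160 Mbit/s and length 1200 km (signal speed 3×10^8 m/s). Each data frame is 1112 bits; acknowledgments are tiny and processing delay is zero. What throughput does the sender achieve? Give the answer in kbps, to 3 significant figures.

t_tx = L/R = 1112/160000000 = 6.95e-06 s.
t_prop = 1200000/300000000 = 0.004 s; RTT = 0.008 s.
Cycle = t_tx + RTT = 0.00800695 s.
Throughput = L / cycle = 1112 / 0.00800695 = 139 kbps.

139 kbps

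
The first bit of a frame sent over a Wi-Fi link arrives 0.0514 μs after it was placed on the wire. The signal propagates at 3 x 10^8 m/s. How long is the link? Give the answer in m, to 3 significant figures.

15.4 m

d = s × t_prop = 300000000 × 5.14e-08 = 15.4 m.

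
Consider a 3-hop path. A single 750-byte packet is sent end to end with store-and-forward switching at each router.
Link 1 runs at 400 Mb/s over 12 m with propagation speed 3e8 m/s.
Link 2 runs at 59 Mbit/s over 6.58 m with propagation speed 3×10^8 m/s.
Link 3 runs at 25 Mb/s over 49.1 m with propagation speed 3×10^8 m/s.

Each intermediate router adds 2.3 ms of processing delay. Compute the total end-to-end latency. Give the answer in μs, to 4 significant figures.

L = 750 × 8 = 6000 bits.
Transmission delays (L/R per hop): 15, 101.695, 240 μs; sum = 356.695 μs.
Propagation delays (d/s per hop): 0.04, 0.0219333, 0.163667 μs; sum = 0.2256 μs.
Processing at 2 router(s): 2 × 2.3 ms = 4600 μs.
End-to-end = 4957 μs.

4957 μs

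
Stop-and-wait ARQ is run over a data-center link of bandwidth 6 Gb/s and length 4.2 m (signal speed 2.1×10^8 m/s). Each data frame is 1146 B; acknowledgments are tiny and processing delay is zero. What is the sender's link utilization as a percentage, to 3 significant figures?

97.4 %

t_tx = L/R = 9168/6000000000 = 1.528e-06 s.
t_prop = 4.2/210000000 = 2e-08 s; RTT = 4e-08 s.
Cycle = t_tx + RTT = 1.568e-06 s.
Utilization = t_tx / cycle = 1.528e-06/1.568e-06 = 97.4 %.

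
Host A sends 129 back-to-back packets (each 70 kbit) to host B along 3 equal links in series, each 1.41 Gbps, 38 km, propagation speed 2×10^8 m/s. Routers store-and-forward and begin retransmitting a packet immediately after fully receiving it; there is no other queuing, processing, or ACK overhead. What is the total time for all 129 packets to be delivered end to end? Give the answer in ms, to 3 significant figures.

Per-hop transmission t_tx = L/R = 70000/1410000000 = 0.0496454 ms.
Per-hop propagation t_prop = 38000/200000000 = 0.19 ms.
Pipeline fill: first packet needs 3·t_tx to clear all hops; remaining 128 packets each add one t_tx.
Total = (3+129-1)·t_tx + 3·t_prop = 131·0.0496454 + 3·0.19 = 7.07 ms.

7.07 ms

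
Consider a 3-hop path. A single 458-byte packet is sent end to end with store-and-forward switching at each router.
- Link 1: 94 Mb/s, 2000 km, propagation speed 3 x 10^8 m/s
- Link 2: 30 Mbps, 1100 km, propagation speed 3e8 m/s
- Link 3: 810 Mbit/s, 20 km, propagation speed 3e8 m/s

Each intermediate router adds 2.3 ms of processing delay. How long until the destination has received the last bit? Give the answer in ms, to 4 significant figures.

L = 458 × 8 = 3664 bits.
Transmission delays (L/R per hop): 0.0389787, 0.122133, 0.00452346 ms; sum = 0.165636 ms.
Propagation delays (d/s per hop): 6.66667, 3.66667, 0.0666667 ms; sum = 10.4 ms.
Processing at 2 router(s): 2 × 2.3 ms = 4.6 ms.
End-to-end = 15.17 ms.

15.17 ms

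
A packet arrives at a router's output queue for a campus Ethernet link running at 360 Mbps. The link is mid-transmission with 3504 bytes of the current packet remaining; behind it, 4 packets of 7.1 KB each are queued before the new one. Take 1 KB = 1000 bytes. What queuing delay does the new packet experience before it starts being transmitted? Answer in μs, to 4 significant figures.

709.0 μs

Each queued packet: L/R = 56800/360000000 = 157.778 μs.
4 queued → 631.111 μs.
Plus remaining 28032 bits of current packet: 77.8667 μs.
Queuing delay = 709.0 μs.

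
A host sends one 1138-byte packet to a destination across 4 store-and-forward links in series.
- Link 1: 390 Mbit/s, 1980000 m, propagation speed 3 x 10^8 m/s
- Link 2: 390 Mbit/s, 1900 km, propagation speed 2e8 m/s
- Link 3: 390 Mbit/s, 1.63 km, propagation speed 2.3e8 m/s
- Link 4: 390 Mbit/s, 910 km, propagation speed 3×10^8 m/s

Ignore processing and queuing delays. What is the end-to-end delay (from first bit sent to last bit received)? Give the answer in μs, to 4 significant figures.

19230 μs

L = 1138 × 8 = 9104 bits.
Transmission delay per hop = L/R = 9104/390000000 = 23.3436 μs; 4 hops → 93.3744 μs.
Propagation delays (d/s per hop): 6600, 9500, 7.08696, 3033.33 μs; sum = 19140.4 μs.
End-to-end = 19230 μs.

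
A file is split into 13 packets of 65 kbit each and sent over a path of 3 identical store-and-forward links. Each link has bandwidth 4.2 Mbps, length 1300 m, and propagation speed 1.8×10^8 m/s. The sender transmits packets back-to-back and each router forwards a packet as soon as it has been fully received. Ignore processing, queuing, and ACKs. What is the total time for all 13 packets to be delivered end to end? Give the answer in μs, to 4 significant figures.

232200 μs

Per-hop transmission t_tx = L/R = 65000/4200000 = 15476.2 μs.
Per-hop propagation t_prop = 1300/180000000 = 7.22222 μs.
Pipeline fill: first packet needs 3·t_tx to clear all hops; remaining 12 packets each add one t_tx.
Total = (3+13-1)·t_tx + 3·t_prop = 15·15476.2 + 3·7.22222 = 232200 μs.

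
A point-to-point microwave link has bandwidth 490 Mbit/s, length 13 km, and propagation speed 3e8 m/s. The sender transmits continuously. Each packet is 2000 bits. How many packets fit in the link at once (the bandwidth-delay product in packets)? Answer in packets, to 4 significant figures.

Propagation delay = 13000 / 300000000 = 4.33333e-05 s.
BDP = R × t_prop = 490000000 × 4.33333e-05 = 21233.3 bits.
In packets of 2000 bits: 10.62 packets.

10.62 packets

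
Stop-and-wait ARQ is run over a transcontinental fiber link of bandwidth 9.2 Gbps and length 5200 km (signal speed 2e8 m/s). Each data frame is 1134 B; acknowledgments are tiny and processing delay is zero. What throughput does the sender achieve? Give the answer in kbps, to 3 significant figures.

t_tx = L/R = 9072/9200000000 = 9.86087e-07 s.
t_prop = 5200000/200000000 = 0.026 s; RTT = 0.052 s.
Cycle = t_tx + RTT = 0.052001 s.
Throughput = L / cycle = 9072 / 0.052001 = 174 kbps.

174 kbps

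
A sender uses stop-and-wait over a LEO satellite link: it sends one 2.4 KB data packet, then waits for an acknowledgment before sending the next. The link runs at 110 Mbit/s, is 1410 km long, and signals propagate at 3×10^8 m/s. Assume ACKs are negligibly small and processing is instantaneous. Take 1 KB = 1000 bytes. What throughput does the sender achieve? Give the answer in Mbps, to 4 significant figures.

2.005 Mbps

t_tx = L/R = 19200/110000000 = 0.000174545 s.
t_prop = 1410000/300000000 = 0.0047 s; RTT = 0.0094 s.
Cycle = t_tx + RTT = 0.00957455 s.
Throughput = L / cycle = 19200 / 0.00957455 = 2.005 Mbps.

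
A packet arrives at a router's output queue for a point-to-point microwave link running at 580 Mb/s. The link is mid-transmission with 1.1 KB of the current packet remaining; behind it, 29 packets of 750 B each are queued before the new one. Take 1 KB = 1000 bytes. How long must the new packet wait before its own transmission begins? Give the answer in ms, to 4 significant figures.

0.3152 ms

Each queued packet: L/R = 6000/580000000 = 0.0103448 ms.
29 queued → 0.3 ms.
Plus remaining 8800 bits of current packet: 0.0151724 ms.
Queuing delay = 0.3152 ms.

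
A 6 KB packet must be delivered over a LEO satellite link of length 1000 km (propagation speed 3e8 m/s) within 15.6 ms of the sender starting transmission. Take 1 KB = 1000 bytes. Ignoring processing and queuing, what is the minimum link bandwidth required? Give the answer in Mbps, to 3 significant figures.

3.91 Mbps

L = 48000 bits.
Propagation delay = 1000000 / 300000000 = 3.33333 ms.
Transmission budget = 15.6 − 3.33333 = 12.2667 ms.
R ≥ L / t_tx = 48000 bits / 0.0122667 s = 3.91 Mbps.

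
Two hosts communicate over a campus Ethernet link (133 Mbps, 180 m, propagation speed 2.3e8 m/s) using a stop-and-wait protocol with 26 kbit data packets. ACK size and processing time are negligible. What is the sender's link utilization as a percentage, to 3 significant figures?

99.2 %

t_tx = L/R = 26000/133000000 = 0.000195489 s.
t_prop = 180/2.3e+08 = 7.82609e-07 s; RTT = 1.56522e-06 s.
Cycle = t_tx + RTT = 0.000197054 s.
Utilization = t_tx / cycle = 0.000195489/0.000197054 = 99.2 %.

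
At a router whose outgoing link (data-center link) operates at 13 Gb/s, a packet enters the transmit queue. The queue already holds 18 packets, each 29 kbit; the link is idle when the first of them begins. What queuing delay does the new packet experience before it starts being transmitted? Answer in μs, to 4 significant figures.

Each queued packet: L/R = 29000/13000000000 = 2.23077 μs.
18 queued → 40.1538 μs.
Queuing delay = 40.15 μs.

40.15 μs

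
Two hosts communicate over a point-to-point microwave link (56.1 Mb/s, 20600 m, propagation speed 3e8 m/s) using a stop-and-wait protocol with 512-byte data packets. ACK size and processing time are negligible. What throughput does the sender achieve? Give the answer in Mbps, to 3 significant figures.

t_tx = L/R = 4096/56100000 = 7.30125e-05 s.
t_prop = 20600/300000000 = 6.86667e-05 s; RTT = 0.000137333 s.
Cycle = t_tx + RTT = 0.000210346 s.
Throughput = L / cycle = 4096 / 0.000210346 = 19.5 Mbps.

19.5 Mbps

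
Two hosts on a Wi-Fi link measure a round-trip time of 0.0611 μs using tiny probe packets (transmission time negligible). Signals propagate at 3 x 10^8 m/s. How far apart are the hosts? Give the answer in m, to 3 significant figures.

One-way propagation = RTT/2 = 0.03055 μs.
d = s × t = 300000000 × 3.055e-08 = 9.17 m.

9.17 m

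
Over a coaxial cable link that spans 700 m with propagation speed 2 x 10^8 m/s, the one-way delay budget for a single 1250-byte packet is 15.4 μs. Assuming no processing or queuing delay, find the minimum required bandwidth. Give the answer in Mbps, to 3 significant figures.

L = 10000 bits.
Propagation delay = 700 / 200000000 = 3.5 μs.
Transmission budget = 15.4 − 3.5 = 11.9 μs.
R ≥ L / t_tx = 10000 bits / 1.19e-05 s = 840 Mbps.

840 Mbps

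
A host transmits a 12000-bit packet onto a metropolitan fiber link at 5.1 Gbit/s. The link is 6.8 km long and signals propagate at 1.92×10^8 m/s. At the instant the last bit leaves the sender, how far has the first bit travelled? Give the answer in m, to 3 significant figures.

t_tx = L/R = 12000/5100000000 = 2.35294e-06 s.
Distance = s × t_tx = 192000000 × 2.35294e-06 = 452 m.

452 m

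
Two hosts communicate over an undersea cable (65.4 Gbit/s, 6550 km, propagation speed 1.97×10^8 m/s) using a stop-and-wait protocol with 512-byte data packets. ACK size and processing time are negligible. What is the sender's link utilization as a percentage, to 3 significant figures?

0.0000942 %

t_tx = L/R = 4096/6.54e+10 = 6.263e-08 s.
t_prop = 6550000/197000000 = 0.0332487 s; RTT = 0.0664975 s.
Cycle = t_tx + RTT = 0.0664975 s.
Utilization = t_tx / cycle = 6.263e-08/0.0664975 = 0.0000942 %.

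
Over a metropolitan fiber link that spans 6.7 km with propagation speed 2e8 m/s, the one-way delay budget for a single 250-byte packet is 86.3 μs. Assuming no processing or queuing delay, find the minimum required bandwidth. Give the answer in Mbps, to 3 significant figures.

L = 2000 bits.
Propagation delay = 6700 / 200000000 = 33.5 μs.
Transmission budget = 86.3 − 33.5 = 52.8 μs.
R ≥ L / t_tx = 2000 bits / 5.28e-05 s = 37.9 Mbps.

37.9 Mbps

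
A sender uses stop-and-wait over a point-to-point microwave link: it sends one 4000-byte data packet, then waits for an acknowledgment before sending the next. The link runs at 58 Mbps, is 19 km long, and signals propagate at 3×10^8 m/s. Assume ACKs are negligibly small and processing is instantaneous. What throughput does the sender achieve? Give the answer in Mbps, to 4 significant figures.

t_tx = L/R = 32000/58000000 = 0.000551724 s.
t_prop = 19000/300000000 = 6.33333e-05 s; RTT = 0.000126667 s.
Cycle = t_tx + RTT = 0.000678391 s.
Throughput = L / cycle = 32000 / 0.000678391 = 47.17 Mbps.

47.17 Mbps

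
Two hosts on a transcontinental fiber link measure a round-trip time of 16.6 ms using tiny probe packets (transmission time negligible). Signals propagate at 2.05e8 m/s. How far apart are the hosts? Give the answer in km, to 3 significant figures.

1700 km

One-way propagation = RTT/2 = 8.3 ms.
d = s × t = 2.05e+08 × 0.0083 = 1700 km.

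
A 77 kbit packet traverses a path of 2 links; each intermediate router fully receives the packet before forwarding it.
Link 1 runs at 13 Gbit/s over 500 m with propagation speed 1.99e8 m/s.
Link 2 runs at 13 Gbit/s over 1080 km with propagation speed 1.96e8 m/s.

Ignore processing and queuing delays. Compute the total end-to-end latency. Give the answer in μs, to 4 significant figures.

L = 77000 bits.
Transmission delay per hop = L/R = 77000/13000000000 = 5.92308 μs; 2 hops → 11.8462 μs.
Propagation delays (d/s per hop): 2.51256, 5510.2 μs; sum = 5512.72 μs.
End-to-end = 5525 μs.

5525 μs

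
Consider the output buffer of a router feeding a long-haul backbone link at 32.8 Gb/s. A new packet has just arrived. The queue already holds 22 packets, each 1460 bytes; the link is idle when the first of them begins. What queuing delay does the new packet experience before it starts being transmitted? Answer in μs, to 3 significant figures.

7.83 μs

Each queued packet: L/R = 11680/3.28e+10 = 0.356098 μs.
22 queued → 7.83415 μs.
Queuing delay = 7.83 μs.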